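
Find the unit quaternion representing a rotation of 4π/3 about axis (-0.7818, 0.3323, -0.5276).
-0.5 - 0.6771i + 0.2878j - 0.4569k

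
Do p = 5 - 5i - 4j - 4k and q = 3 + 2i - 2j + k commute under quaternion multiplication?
No: pq = 21 - 17i - 25j + 11k ≠ 21 + 7i - 19j - 25k = qp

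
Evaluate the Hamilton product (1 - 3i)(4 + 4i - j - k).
16 - 8i - 4j + 2k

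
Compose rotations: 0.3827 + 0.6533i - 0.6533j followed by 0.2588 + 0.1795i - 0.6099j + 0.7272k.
-0.4167 + 0.7128i + 0.0726j + 0.5595k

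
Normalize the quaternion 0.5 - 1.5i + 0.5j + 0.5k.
0.2887 - 0.866i + 0.2887j + 0.2887k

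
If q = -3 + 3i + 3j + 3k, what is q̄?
-3 - 3i - 3j - 3k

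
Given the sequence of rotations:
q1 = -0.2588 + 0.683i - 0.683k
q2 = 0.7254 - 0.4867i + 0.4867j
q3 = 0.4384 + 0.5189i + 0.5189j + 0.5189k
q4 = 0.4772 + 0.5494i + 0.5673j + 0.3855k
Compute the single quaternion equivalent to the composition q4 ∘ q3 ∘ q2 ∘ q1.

q2 · q1 = 0.1447 + 0.289i - 0.4584j - 0.8279k
q3 · q2 · q1 = 0.5809 + 0.01i + 0.4537j - 0.6757k
q4 · q3 · q2 · q1 = 0.2748 - 0.2343i + 0.9211j + 0.1451k
0.2748 - 0.2343i + 0.9211j + 0.1451k


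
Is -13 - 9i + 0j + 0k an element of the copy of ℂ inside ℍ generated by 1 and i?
Yes. The quaternion -13 - 9i has j- and k-coefficients y = z = 0, so it lies in the complex subalgebra spanned by 1 and i.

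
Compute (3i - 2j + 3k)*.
-3i + 2j - 3k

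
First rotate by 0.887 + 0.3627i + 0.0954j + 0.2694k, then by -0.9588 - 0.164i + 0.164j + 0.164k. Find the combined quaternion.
-0.8508 - 0.4647i + 0.1577j - 0.188k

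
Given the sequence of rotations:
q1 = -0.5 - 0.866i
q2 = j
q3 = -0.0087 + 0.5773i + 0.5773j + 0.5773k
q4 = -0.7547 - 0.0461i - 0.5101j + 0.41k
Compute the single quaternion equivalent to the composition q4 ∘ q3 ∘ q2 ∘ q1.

q2 · q1 = -0.5j + 0.866k
q3 · q2 · q1 = -0.2113 + 0.7886i - 0.4956j - 0.2962k
q4 · q3 · q2 · q1 = 0.0645 - 0.2311i + 0.7915j + 0.562k
0.0645 - 0.2311i + 0.7915j + 0.562k


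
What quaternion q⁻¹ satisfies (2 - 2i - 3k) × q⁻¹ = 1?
0.1176 + 0.1176i + 0.1765k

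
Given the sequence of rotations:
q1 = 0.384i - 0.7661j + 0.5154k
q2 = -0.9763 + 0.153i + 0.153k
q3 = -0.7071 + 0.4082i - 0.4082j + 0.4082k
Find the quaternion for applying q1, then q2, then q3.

q2 · q1 = -0.1376 - 0.2577i + 0.7278j - 0.6204k
q3 · q2 · q1 = 0.7528 + 0.0822i - 0.3104j + 0.5744k
0.7528 + 0.0822i - 0.3104j + 0.5744k


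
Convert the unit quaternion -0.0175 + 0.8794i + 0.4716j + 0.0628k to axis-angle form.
axis = (0.8795, 0.4717, 0.0628), θ = 182°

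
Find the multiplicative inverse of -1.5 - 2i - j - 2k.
-0.1333 + 0.1778i + 0.0889j + 0.1778k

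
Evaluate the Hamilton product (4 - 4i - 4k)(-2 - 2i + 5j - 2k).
-24 + 20i + 20j - 20k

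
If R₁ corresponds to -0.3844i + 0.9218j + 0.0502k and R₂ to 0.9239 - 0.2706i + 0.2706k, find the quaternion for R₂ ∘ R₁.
-0.1176 - 0.6046i + 0.7612j - 0.2031k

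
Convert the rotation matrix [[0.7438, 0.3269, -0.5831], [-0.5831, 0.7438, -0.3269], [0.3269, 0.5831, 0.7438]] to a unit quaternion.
0.8988 + 0.2531i - 0.2531j - 0.2531k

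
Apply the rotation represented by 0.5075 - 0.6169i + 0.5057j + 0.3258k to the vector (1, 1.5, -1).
(-1.267, -1.209, -1.088)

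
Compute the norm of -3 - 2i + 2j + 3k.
√26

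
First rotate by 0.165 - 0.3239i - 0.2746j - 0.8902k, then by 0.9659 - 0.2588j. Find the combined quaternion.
0.0883 - 0.0825i - 0.3079j - 0.9437k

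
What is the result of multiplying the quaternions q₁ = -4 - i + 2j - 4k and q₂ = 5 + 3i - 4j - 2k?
-17 - 37i + 12j - 14k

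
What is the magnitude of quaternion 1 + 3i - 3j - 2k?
√23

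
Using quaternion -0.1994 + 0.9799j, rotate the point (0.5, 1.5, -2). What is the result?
(0.321, 1.5, 2.036)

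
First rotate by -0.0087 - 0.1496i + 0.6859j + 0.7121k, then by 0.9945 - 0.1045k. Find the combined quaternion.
0.0658 - 0.0771i + 0.6978j + 0.7091k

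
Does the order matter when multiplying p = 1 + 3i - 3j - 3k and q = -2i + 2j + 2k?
No: pq = qp = 18 - 2i + 2j + 2k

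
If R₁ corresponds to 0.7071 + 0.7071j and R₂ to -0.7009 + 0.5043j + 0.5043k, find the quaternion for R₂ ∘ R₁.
-0.8522 - 0.3566i - 0.139j + 0.3566k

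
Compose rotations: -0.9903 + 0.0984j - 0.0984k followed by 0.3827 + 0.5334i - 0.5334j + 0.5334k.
-0.274 - 0.5282i + 0.6184j - 0.5134k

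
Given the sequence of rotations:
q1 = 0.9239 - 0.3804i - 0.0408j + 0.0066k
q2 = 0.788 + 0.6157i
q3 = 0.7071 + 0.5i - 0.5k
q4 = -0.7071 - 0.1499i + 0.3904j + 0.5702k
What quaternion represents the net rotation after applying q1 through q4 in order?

q2 · q1 = 0.9622 + 0.2691i - 0.0362j - 0.0199k
q3 · q2 · q1 = 0.5359 + 0.6533i - 0.1502j - 0.5133k
q4 · q3 · q2 · q1 = 0.0703 - 0.657i + 0.611j + 0.436k
0.0703 - 0.657i + 0.611j + 0.436k


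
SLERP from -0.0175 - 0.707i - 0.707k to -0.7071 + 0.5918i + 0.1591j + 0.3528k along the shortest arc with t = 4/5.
0.5883 - 0.6551i - 0.1332j - 0.455k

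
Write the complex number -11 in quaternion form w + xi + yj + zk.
-11 + 0i + 0j + 0k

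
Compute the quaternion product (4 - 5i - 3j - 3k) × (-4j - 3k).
-21 - 3i - 31j + 8k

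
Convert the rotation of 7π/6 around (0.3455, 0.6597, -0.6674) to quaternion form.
-0.2588 + 0.3337i + 0.6372j - 0.6447k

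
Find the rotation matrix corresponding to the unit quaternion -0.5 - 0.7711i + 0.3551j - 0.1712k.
[[0.6892, -0.7188, -0.0911], [-0.3764, -0.2478, -0.8927], [0.6191, 0.6495, -0.4414]]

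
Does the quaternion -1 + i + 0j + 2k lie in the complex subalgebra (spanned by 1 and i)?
No. The quaternion -1 + i + 2k has j-coefficient y = 0 and k-coefficient z = 2, not both zero, so it does not lie in the complex subalgebra spanned by 1 and i.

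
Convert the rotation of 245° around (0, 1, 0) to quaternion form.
-0.5373 + 0.8434j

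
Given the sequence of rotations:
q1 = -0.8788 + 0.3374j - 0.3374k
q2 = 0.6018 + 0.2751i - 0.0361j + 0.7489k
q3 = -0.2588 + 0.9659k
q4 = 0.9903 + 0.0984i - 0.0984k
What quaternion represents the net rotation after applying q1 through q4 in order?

q2 · q1 = -0.264 - 0.4823i + 0.3276j - 0.7684k
q3 · q2 · q1 = 0.8105 - 0.1916i - 0.5506j - 0.0561k
q4 · q3 · q2 · q1 = 0.816 - 0.1642i - 0.5209j - 0.1895k
0.816 - 0.1642i - 0.5209j - 0.1895k


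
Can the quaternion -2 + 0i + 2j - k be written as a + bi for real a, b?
No. The quaternion -2 + 2j - k has j-coefficient y = 2 and k-coefficient z = -1, not both zero, so it does not lie in the complex subalgebra spanned by 1 and i.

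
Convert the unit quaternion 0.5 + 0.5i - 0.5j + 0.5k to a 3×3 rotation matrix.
[[0, -1, 0], [0, 0, -1], [1, 0, 0]]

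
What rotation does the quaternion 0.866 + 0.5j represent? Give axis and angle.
axis = (0, 1, 0), θ = π/3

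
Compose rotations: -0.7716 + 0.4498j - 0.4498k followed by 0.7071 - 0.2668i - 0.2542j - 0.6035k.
-0.7027 + 0.5917i + 0.3942j + 0.0276k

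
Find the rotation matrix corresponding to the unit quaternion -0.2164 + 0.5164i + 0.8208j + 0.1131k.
[[-0.373, 0.8967, -0.2384], [0.7988, 0.4411, 0.4092], [0.4721, -0.0378, -0.8808]]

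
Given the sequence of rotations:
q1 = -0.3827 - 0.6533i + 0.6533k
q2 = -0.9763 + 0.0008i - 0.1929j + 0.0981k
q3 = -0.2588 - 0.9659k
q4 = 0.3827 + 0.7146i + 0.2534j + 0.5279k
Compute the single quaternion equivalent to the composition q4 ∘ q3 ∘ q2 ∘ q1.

q2 · q1 = 0.3101 + 0.5115i + 0.0092j - 0.8014k
q3 · q2 · q1 = -0.8543 - 0.1235i - 0.4964j - 0.0921k
q4 · q3 · q2 · q1 = -0.0643 - 0.419i - 0.4058j - 0.8097k
-0.0643 - 0.419i - 0.4058j - 0.8097k


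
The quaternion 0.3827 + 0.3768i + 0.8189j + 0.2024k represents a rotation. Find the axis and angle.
axis = (0.4078, 0.8864, 0.2191), θ = 3π/4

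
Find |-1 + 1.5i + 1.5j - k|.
2.55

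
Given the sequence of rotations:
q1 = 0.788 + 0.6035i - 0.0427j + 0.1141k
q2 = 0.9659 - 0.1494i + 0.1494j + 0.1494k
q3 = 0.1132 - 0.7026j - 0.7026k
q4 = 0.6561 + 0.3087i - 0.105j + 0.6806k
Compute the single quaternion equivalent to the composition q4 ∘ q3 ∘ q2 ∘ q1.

q2 · q1 = 0.8406 + 0.4886i + 0.1837j + 0.1442k
q3 · q2 · q1 = 0.3255 + 0.0831i - 0.9131j - 0.231k
q4 · q3 · q2 · q1 = 0.2493 + 0.8007i - 0.5054j - 0.2032k
0.2493 + 0.8007i - 0.5054j - 0.2032k


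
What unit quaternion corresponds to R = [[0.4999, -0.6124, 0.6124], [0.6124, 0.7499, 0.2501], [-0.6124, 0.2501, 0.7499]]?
0.866 + 0.3536j + 0.3536k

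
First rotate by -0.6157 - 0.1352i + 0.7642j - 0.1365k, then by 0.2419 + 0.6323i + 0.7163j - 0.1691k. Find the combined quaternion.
-0.6339 - 0.3906i - 0.147j + 0.6511k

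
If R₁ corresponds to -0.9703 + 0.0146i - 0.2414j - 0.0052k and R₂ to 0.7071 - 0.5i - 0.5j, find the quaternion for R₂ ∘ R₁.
-0.7995 + 0.4981i + 0.3119j + 0.1243k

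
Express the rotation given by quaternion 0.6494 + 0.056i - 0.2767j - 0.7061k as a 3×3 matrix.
[[-0.1503, 0.8861, -0.4385], [-0.9481, -0.0034, 0.318], [0.2803, 0.4635, 0.8406]]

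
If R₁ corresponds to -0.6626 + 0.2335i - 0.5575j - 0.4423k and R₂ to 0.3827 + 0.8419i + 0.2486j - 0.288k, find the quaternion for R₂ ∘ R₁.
-0.4389 - 0.739i - 0.073j - 0.5058k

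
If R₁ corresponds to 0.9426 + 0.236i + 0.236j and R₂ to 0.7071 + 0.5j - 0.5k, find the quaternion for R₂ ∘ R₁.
0.5485 + 0.2849i + 0.5202j - 0.5893k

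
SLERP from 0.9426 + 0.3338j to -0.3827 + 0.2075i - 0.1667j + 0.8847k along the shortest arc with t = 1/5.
0.9157 - 0.0516i + 0.332j - 0.2202k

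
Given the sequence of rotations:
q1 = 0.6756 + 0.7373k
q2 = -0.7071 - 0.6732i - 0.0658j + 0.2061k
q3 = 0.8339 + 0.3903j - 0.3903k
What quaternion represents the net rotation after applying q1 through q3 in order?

q2 · q1 = -0.6297 - 0.5033i + 0.4519j - 0.3821k
q3 · q2 · q1 = -0.8506 - 0.3925i + 0.3275j + 0.1236k
-0.8506 - 0.3925i + 0.3275j + 0.1236k


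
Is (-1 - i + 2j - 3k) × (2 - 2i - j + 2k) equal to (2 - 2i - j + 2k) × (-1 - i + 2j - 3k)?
No: pq = 4 + i + 13j - 3k ≠ 4 - i - 3j - 13k = qp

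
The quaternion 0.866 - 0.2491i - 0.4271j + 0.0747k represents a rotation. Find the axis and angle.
axis = (-0.4982, -0.8541, 0.1494), θ = π/3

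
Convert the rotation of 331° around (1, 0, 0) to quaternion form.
-0.9681 + 0.2504i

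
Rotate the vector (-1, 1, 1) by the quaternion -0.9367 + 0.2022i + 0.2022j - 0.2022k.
(-1.594, 0.673, 0.079)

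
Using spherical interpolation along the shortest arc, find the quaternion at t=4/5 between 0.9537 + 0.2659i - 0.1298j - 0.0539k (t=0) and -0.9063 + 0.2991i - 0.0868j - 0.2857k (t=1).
0.9551 - 0.1891i + 0.0435j + 0.2241k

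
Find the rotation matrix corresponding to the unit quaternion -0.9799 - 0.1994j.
[[0.9205, 0, 0.3908], [0, 1, 0], [-0.3908, 0, 0.9205]]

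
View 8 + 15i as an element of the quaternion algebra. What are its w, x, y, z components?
8 + 15i + 0j + 0k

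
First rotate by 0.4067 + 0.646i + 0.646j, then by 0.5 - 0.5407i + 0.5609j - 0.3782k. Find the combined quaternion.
0.1903 + 0.3474i + 0.3068j - 0.8654k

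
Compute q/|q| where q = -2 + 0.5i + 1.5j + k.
-0.7303 + 0.1826i + 0.5477j + 0.3651k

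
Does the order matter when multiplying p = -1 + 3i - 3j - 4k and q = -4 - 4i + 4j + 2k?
Yes: pq = 36 + 2i + 18j + 14k ≠ 36 - 18i - 2j + 14k = qp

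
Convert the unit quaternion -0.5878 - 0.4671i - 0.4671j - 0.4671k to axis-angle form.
axis = (-√3/3, -√3/3, -√3/3), θ = 252°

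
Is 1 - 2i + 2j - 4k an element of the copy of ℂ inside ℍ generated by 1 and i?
No. The quaternion 1 - 2i + 2j - 4k has j-coefficient y = 2 and k-coefficient z = -4, not both zero, so it does not lie in the complex subalgebra spanned by 1 and i.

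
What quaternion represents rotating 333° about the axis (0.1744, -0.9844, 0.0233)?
-0.9724 + 0.0407i - 0.2298j + 0.0054k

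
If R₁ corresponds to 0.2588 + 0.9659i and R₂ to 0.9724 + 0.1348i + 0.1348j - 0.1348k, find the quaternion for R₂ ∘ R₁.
0.1215 + 0.9741i - 0.0953j - 0.1651k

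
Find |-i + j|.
√2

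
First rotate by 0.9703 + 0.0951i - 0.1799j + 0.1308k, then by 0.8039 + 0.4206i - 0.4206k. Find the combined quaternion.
0.795 + 0.4089i - 0.2396j - 0.3786k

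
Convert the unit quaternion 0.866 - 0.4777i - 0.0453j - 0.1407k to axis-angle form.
axis = (-0.9553, -0.0906, -0.2814), θ = π/3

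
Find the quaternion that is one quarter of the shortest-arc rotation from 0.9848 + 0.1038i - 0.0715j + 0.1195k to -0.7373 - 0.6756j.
0.9833 + 0.082i + 0.1319j + 0.0944k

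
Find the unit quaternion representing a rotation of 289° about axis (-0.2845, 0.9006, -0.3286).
-0.8141 - 0.1652i + 0.523j - 0.1908k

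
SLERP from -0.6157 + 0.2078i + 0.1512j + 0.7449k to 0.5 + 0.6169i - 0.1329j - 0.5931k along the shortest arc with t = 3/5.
-0.6015 - 0.31i + 0.1543j + 0.72k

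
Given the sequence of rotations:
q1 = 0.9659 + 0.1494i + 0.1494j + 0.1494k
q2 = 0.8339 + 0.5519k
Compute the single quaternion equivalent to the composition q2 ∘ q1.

q2 · q1 = 0.723 + 0.0421i + 0.207j + 0.6577k
0.723 + 0.0421i + 0.207j + 0.6577k


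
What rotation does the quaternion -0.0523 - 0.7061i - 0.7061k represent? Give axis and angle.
axis = (-√2/2, 0, -√2/2), θ = 186°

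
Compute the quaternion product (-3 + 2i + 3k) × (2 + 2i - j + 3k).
-19 + i + 3j - 5k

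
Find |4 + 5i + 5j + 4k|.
√82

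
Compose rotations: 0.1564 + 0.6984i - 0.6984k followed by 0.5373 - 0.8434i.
0.6731 + 0.2433i - 0.589j - 0.3753k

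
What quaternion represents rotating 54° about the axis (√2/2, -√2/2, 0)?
0.891 + 0.321i - 0.321j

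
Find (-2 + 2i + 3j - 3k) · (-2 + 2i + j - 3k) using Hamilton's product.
-12 - 14i - 8j + 8k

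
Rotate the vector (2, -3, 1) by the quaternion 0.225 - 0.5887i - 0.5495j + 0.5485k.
(-2.505, 2.334, 1.509)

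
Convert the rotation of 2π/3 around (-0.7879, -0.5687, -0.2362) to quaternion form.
0.5 - 0.6823i - 0.4925j - 0.2046k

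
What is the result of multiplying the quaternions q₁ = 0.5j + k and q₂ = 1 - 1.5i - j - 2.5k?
3 - 0.25i - j + 1.75k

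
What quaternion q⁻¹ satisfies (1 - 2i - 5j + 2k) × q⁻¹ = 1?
0.0294 + 0.0588i + 0.1471j - 0.0588k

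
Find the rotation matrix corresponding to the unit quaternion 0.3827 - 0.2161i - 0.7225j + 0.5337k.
[[-0.6137, -0.0962, -0.7837], [0.7208, 0.3369, -0.6058], [0.3223, -0.9366, -0.1374]]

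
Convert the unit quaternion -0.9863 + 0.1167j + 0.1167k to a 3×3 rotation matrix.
[[0.9455, 0.2302, -0.2302], [-0.2302, 0.9728, 0.0272], [0.2302, 0.0272, 0.9728]]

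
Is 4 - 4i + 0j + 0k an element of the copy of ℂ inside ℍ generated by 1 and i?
Yes. The quaternion 4 - 4i has j- and k-coefficients y = z = 0, so it lies in the complex subalgebra spanned by 1 and i.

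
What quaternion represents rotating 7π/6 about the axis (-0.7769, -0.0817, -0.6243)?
-0.2588 - 0.7504i - 0.0789j - 0.603k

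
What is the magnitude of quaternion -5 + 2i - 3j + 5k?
√63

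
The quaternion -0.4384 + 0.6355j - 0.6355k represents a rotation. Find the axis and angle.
axis = (0, √2/2, -√2/2), θ = 232°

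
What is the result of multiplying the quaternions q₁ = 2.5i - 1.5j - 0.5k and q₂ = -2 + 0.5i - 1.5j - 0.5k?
-3.75 - 5i + 4j - 2k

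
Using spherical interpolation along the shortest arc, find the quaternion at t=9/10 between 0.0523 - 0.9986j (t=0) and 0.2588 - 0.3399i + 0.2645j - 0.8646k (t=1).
-0.2407 + 0.3254i - 0.3887j + 0.8277k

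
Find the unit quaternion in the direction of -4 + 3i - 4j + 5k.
-0.4924 + 0.3693i - 0.4924j + 0.6155k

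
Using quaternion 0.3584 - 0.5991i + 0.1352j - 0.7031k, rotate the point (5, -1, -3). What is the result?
(-3.286, -3.341, 3.61)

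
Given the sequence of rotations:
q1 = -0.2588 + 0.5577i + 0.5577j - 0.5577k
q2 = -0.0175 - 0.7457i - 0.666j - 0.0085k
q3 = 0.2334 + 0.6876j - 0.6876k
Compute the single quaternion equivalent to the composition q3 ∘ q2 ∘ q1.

q2 · q1 = 0.7871 + 0.5594i - 0.258j - 0.0325k
q3 · q2 · q1 = 0.3388 - 0.0692i + 0.0963j - 0.9334k
0.3388 - 0.0692i + 0.0963j - 0.9334k


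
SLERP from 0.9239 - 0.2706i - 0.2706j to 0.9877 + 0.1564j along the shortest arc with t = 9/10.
0.9931 - 0.0283i + 0.1137j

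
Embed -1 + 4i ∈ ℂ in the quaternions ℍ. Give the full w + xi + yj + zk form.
-1 + 4i + 0j + 0k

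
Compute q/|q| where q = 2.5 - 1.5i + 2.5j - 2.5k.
0.5455 - 0.3273i + 0.5455j - 0.5455k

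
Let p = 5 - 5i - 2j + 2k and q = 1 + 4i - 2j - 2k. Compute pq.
25 + 23i - 14j + 10k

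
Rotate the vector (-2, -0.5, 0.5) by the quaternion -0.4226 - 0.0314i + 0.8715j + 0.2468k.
(0.829, 0.29, -1.931)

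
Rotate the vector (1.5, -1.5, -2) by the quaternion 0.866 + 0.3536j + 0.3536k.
(0.444, -0.706, -2.794)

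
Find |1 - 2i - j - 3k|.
√15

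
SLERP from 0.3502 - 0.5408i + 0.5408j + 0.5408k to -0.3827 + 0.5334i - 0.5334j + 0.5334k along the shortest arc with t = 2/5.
0.4283 - 0.6335i + 0.6335j + 0.1175k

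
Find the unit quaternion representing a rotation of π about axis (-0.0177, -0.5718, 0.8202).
-0.0177i - 0.5718j + 0.8202k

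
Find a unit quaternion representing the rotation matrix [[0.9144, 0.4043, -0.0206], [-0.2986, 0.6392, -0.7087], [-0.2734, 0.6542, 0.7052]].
0.9026 + 0.3775i + 0.07j - 0.1947k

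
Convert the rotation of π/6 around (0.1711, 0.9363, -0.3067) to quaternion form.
0.9659 + 0.0443i + 0.2423j - 0.0794k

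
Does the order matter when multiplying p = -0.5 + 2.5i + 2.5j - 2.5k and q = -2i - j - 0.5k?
Yes: pq = 6.25 - 2.75i + 6.75j + 2.75k ≠ 6.25 + 4.75i - 5.75j - 2.25k = qp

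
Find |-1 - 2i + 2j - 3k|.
√18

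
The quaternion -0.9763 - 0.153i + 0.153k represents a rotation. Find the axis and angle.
axis = (-√2/2, 0, √2/2), θ = 335°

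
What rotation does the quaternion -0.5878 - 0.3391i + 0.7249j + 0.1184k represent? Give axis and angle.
axis = (-0.4192, 0.896, 0.1464), θ = 252°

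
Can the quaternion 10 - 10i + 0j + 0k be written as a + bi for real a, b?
Yes. The quaternion 10 - 10i has j- and k-coefficients y = z = 0, so it lies in the complex subalgebra spanned by 1 and i.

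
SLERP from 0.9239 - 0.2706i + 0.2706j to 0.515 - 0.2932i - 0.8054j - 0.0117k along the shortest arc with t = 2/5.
0.9167 - 0.3398i - 0.2102j - 0.0059k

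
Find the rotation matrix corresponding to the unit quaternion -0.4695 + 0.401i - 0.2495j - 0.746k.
[[-0.2375, -0.9006, -0.364], [0.5004, -0.4346, 0.7488], [-0.8326, -0.0043, 0.5539]]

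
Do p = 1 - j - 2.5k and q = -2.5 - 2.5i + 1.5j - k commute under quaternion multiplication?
No: pq = -3.5 + 2.25i + 10.25j + 2.75k ≠ -3.5 - 7.25i - 2.25j + 7.75k = qp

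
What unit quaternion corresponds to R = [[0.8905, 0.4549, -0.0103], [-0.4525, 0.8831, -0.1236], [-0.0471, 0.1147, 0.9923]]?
0.9703 + 0.0614i + 0.0095j - 0.2338k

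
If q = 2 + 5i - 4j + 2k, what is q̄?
2 - 5i + 4j - 2k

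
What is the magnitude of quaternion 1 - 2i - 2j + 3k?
√18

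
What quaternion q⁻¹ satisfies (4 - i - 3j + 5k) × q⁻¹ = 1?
0.0784 + 0.0196i + 0.0588j - 0.098k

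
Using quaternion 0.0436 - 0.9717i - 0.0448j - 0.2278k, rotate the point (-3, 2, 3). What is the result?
(-1.146, -1.871, -4.146)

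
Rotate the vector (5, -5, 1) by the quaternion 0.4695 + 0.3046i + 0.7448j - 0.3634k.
(-5.365, -3.016, -3.622)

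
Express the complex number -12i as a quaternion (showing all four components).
0 - 12i + 0j + 0k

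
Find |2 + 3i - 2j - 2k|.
√21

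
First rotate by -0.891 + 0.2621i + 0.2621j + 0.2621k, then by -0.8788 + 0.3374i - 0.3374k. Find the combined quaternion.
0.783 - 0.4425i - 0.4072j + 0.1587k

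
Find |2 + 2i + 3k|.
√17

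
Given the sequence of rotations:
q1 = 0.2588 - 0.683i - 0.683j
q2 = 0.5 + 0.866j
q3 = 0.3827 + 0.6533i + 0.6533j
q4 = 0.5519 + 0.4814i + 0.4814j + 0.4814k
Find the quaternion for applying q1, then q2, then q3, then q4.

q2 · q1 = 0.7209 - 0.3415i - 0.1174j + 0.5915k
q3 · q2 · q1 = 0.5757 + 0.7267i + 0.0396j + 0.3728k
q4 · q3 · q2 · q1 = -0.2306 + 0.8386i + 0.4694j + 0.1521k
-0.2306 + 0.8386i + 0.4694j + 0.1521k


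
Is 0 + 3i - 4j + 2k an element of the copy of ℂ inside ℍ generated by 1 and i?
No. The quaternion 3i - 4j + 2k has j-coefficient y = -4 and k-coefficient z = 2, not both zero, so it does not lie in the complex subalgebra spanned by 1 and i.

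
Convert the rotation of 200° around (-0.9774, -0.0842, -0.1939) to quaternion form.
-0.1736 - 0.9626i - 0.0829j - 0.191k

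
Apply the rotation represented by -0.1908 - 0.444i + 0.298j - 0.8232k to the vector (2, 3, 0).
(-2.802, -2.15, 0.726)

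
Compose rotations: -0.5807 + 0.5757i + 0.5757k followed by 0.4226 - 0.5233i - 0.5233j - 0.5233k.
0.3571 + 0.2459i + 0.3039j + 0.8484k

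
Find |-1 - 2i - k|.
√6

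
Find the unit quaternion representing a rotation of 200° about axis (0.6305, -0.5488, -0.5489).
-0.1736 + 0.6209i - 0.5405j - 0.5406k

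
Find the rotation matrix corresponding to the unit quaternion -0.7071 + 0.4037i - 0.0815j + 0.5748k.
[[0.3259, 0.7471, 0.5794], [-0.8787, 0.0133, 0.4772], [0.3488, -0.6646, 0.6608]]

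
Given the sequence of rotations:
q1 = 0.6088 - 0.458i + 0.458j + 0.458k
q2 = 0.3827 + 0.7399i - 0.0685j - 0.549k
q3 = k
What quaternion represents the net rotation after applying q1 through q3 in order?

q2 · q1 = 0.8547 + 0.4952i + 0.0461j + 0.1485k
q3 · q2 · q1 = -0.1485 - 0.0461i + 0.4952j + 0.8547k
-0.1485 - 0.0461i + 0.4952j + 0.8547k


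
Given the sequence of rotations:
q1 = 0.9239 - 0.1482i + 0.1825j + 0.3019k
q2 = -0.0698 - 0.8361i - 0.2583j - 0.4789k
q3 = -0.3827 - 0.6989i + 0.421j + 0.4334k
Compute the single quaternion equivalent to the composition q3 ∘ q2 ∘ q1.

q2 · q1 = 0.0033 - 0.7527i + 0.072j - 0.6544k
q3 · q2 · q1 = -0.274 - 0.021i - 0.8097j + 0.5184k
-0.274 - 0.021i - 0.8097j + 0.5184k


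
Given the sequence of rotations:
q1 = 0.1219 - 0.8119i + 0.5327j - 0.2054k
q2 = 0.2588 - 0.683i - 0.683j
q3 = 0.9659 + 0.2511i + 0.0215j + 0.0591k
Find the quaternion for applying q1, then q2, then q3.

q2 · q1 = -0.1591 - 0.1531i - 0.0857j - 0.9715k
q3 · q2 · q1 = -0.056 - 0.2037i + 0.1487j - 0.966k
-0.056 - 0.2037i + 0.1487j - 0.966k


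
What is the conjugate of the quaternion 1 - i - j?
1 + i + j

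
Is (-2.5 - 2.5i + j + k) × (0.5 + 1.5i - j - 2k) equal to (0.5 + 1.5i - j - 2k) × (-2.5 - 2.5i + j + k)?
No: pq = 5.5 - 6i - 0.5j + 6.5k ≠ 5.5 - 4i + 6.5j + 4.5k = qp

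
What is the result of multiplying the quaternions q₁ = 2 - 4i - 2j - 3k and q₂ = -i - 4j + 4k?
-22i + 11j + 22k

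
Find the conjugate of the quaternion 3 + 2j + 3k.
3 - 2j - 3k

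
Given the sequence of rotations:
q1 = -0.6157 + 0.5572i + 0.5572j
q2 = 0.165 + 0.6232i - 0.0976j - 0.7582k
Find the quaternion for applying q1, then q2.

q2 · q1 = -0.3945 + 0.1307i - 0.2704j + 0.8685k
-0.3945 + 0.1307i - 0.2704j + 0.8685k


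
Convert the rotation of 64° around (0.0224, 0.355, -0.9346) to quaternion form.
0.848 + 0.0119i + 0.1881j - 0.4953k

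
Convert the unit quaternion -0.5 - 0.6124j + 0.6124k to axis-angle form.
axis = (0, -√2/2, √2/2), θ = 4π/3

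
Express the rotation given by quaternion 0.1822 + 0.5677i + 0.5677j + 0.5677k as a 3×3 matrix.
[[-0.2891, 0.4377, 0.8514], [0.8514, -0.2891, 0.4377], [0.4377, 0.8514, -0.2891]]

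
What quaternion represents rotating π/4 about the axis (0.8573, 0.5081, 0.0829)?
0.9239 + 0.3281i + 0.1944j + 0.0317k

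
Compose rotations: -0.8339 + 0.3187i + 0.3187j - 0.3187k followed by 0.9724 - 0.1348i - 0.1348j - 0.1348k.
-0.7679 + 0.5082i + 0.3364j - 0.1975k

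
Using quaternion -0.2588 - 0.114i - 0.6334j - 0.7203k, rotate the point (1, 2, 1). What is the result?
(-0.805, 1.243, 1.951)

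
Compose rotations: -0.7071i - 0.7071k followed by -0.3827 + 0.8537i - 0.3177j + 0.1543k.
0.7128 + 0.4953i + 0.4945j + 0.046k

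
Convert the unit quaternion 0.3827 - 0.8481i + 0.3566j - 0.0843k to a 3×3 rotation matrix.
[[0.7315, -0.5403, 0.4159], [-0.6694, -0.4528, 0.589], [-0.13, -0.7093, -0.6929]]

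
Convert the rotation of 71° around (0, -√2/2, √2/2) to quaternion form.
0.8141 - 0.4106j + 0.4106k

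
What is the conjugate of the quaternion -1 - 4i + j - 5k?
-1 + 4i - j + 5k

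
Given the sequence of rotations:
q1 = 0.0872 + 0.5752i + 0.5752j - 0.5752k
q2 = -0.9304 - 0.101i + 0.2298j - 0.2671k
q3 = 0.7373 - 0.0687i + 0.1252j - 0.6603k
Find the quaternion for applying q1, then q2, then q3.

q2 · q1 = -0.3089 - 0.5225i - 0.7269j + 0.3216k
q3 · q2 · q1 = 0.0397 - 0.8037i - 0.2075j + 0.5564k
0.0397 - 0.8037i - 0.2075j + 0.5564k


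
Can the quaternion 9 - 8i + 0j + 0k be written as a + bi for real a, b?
Yes. The quaternion 9 - 8i has j- and k-coefficients y = z = 0, so it lies in the complex subalgebra spanned by 1 and i.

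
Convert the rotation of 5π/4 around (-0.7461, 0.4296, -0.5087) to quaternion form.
-0.3827 - 0.6893i + 0.3969j - 0.47k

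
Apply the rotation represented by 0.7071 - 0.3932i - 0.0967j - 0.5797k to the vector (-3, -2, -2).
(-3.358, 0.858, -2.234)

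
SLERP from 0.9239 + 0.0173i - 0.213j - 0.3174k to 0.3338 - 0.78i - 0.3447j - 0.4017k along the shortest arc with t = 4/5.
0.5088 - 0.6656i - 0.3472j - 0.4213k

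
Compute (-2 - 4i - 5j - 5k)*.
-2 + 4i + 5j + 5k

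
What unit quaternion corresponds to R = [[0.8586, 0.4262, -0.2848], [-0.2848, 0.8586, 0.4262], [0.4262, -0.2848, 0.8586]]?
0.9455 - 0.188i - 0.188j - 0.188k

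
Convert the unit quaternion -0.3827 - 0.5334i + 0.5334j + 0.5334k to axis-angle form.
axis = (-√3/3, √3/3, √3/3), θ = 5π/4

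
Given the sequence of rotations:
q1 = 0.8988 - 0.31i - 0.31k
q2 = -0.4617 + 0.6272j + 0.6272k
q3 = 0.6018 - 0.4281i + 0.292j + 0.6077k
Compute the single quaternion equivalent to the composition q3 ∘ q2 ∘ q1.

q2 · q1 = -0.2205 - 0.0513i + 0.3693j + 0.9013k
q3 · q2 · q1 = -0.8102 + 0.1023i + 0.5125j + 0.2653k
-0.8102 + 0.1023i + 0.5125j + 0.2653k


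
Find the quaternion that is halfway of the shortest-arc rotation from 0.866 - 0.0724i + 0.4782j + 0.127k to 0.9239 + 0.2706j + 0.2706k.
0.9031 - 0.0365i + 0.3778j + 0.2006k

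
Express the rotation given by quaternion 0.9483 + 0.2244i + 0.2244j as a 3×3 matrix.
[[0.8993, 0.1007, 0.4256], [0.1007, 0.8993, -0.4256], [-0.4256, 0.4256, 0.7986]]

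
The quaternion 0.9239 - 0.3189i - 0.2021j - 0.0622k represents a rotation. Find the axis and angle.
axis = (-0.8334, -0.5282, -0.1626), θ = π/4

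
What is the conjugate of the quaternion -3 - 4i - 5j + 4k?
-3 + 4i + 5j - 4k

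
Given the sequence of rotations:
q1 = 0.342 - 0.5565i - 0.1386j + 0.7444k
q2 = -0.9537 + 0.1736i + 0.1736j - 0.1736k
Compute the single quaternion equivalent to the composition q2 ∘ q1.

q2 · q1 = -0.0763 + 0.6953i + 0.1589j - 0.6968k
-0.0763 + 0.6953i + 0.1589j - 0.6968k


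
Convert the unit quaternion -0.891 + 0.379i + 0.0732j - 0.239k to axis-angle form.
axis = (0.8348, 0.1612, -0.5264), θ = 306°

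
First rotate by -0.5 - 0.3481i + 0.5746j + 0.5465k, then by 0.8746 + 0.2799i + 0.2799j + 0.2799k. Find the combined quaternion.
-0.6537 - 0.4523i + 0.1122j + 0.5963k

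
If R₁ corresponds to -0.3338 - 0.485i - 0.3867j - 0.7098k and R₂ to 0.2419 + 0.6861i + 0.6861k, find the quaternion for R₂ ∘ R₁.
0.739 - 0.081i + 0.0607j - 0.666k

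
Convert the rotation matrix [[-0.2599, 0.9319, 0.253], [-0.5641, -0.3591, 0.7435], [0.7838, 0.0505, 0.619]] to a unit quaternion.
-0.5 + 0.3465i + 0.2654j + 0.748k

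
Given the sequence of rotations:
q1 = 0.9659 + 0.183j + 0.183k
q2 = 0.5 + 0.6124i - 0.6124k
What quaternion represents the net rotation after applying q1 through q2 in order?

q2 · q1 = 0.595 + 0.7036i - 0.0206j - 0.3879k
0.595 + 0.7036i - 0.0206j - 0.3879k


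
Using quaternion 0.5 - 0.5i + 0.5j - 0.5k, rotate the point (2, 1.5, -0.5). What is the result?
(-0.5, -2, -1.5)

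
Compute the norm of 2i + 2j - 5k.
√33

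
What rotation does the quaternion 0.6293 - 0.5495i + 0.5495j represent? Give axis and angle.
axis = (-√2/2, √2/2, 0), θ = 102°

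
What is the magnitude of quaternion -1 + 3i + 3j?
√19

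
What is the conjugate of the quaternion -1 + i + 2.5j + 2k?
-1 - i - 2.5j - 2k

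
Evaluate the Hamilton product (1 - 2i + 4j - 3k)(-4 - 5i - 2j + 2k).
5i + j + 38k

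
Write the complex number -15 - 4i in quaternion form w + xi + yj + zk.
-15 - 4i + 0j + 0k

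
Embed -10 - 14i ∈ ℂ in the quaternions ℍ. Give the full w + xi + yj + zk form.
-10 - 14i + 0j + 0k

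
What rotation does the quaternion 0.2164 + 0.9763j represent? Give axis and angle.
axis = (0, 1, 0), θ = 155°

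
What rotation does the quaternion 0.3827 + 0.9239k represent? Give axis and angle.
axis = (0, 0, 1), θ = 3π/4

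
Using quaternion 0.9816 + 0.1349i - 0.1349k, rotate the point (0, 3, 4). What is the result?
(0.649, 1.722, 4.649)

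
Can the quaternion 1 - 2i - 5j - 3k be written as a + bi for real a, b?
No. The quaternion 1 - 2i - 5j - 3k has j-coefficient y = -5 and k-coefficient z = -3, not both zero, so it does not lie in the complex subalgebra spanned by 1 and i.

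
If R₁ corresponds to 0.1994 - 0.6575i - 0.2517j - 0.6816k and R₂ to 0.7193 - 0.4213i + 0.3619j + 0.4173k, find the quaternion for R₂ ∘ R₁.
0.2419 - 0.6986i - 0.6704j - 0.0631k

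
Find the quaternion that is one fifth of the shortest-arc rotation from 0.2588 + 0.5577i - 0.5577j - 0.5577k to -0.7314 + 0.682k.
0.3902 + 0.4732i - 0.4732j - 0.6323k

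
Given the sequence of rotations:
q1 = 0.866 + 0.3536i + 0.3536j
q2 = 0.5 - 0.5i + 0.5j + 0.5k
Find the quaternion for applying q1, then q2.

q2 · q1 = 0.433 - 0.433i + 0.7866j + 0.0794k
0.433 - 0.433i + 0.7866j + 0.0794k


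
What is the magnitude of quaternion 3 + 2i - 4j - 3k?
√38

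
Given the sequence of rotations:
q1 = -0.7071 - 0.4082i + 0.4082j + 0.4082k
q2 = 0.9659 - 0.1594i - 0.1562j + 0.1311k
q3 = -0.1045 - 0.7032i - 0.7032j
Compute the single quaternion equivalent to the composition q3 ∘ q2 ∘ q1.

q2 · q1 = -0.7378 - 0.3988i + 0.5163j + 0.1728k
q3 · q2 · q1 = 0.1597 + 0.439i + 0.5864j - 0.6616k
0.1597 + 0.439i + 0.5864j - 0.6616k


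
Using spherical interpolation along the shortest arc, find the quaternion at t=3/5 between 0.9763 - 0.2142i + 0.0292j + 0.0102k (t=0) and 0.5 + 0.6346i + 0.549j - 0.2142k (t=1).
0.8363 + 0.3425i + 0.4024j - 0.1463k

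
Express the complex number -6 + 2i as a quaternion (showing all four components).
-6 + 2i + 0j + 0k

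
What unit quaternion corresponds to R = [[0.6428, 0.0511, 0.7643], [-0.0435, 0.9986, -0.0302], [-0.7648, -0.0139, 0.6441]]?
0.9063 + 0.0045i + 0.4218j - 0.0261k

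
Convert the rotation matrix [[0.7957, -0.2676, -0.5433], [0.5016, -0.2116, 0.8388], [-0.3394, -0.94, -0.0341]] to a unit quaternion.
0.6225 - 0.7144i - 0.0819j + 0.3089k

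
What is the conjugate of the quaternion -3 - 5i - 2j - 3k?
-3 + 5i + 2j + 3k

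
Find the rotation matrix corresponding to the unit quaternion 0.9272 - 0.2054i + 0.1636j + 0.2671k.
[[0.8038, -0.5625, 0.1937], [0.4281, 0.7729, 0.4683], [-0.4131, -0.2935, 0.8621]]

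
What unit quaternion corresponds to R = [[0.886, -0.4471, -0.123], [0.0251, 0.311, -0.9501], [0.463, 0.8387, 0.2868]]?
0.788 + 0.5675i - 0.1859j + 0.1498k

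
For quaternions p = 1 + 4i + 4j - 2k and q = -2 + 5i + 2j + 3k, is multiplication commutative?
No: pq = -24 + 13i - 28j - 5k ≠ -24 - 19i + 16j + 19k = qp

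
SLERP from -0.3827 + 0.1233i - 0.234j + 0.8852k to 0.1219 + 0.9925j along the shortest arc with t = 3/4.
-0.2306 + 0.0406i - 0.9274j + 0.2917k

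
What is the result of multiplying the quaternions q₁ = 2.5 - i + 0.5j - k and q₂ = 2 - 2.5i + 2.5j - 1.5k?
-0.25 - 6.5i + 8.25j - 7k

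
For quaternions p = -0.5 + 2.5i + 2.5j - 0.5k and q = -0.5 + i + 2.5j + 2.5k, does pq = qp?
No: pq = -7.25 + 5.75i - 9.25j + 2.75k ≠ -7.25 - 9.25i + 4.25j - 4.75k = qp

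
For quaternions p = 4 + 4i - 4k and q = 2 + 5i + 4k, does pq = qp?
No: pq = 4 + 28i - 36j + 8k ≠ 4 + 28i + 36j + 8k = qp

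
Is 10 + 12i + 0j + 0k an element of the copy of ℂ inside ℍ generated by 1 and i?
Yes. The quaternion 10 + 12i has j- and k-coefficients y = z = 0, so it lies in the complex subalgebra spanned by 1 and i.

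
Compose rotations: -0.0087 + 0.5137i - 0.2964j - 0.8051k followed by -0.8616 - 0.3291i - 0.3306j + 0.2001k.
0.2397 - 0.1143i + 0.0961j + 0.9593k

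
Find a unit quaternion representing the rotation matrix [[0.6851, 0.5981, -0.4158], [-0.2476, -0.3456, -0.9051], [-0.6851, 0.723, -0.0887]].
0.5592 + 0.7279i + 0.1204j - 0.3781k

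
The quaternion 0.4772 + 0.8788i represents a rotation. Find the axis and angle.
axis = (1, 0, 0), θ = 123°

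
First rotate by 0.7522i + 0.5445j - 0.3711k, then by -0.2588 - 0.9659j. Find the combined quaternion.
0.5259 + 0.1638i - 0.1409j + 0.8226k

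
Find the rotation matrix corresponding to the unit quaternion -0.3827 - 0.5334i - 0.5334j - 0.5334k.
[[-0.1381, 0.1608, 0.9773], [0.9773, -0.1381, 0.1608], [0.1608, 0.9773, -0.1381]]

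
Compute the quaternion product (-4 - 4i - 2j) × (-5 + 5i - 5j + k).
30 - 2i + 34j + 26k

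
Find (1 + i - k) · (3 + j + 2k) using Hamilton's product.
5 + 4i - j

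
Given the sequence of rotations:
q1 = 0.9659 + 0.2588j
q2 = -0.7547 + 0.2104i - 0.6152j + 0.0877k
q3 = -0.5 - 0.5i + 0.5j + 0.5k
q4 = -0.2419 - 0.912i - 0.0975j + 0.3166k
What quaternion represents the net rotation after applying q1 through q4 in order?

q2 · q1 = -0.5698 + 0.1805i - 0.7895j + 0.1392k
q3 · q2 · q1 = 0.7003 + 0.659i + 0.2697j - 0.05k
q4 · q3 · q2 · q1 = 0.4737 - 0.8786i + 0.0295j + 0.0521k
0.4737 - 0.8786i + 0.0295j + 0.0521k


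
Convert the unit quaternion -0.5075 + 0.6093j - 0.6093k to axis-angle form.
axis = (0, √2/2, -√2/2), θ = 241°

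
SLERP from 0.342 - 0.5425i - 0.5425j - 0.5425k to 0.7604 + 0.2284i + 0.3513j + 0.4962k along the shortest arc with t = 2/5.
-0.1378 - 0.5036i - 0.5655j - 0.6384k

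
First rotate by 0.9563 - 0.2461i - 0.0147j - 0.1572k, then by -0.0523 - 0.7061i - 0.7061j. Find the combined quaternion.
-0.2342 - 0.5514i - 0.7855j - 0.1552k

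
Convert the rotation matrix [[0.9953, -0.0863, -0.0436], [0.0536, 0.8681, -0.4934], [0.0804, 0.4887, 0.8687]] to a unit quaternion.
0.9659 + 0.2542i - 0.0321j + 0.0362k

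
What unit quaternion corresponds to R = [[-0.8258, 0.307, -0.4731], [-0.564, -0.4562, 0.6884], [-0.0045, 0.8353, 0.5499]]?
-0.2588 - 0.1419i + 0.4527j + 0.8414k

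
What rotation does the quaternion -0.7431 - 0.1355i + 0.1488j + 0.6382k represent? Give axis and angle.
axis = (-0.2025, 0.2224, 0.9537), θ = 276°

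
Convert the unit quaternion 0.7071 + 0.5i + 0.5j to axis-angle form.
axis = (√2/2, √2/2, 0), θ = π/2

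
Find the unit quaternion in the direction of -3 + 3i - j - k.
-0.6708 + 0.6708i - 0.2236j - 0.2236k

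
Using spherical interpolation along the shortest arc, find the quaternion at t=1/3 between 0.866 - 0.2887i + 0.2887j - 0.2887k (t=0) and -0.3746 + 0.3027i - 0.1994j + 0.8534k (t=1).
0.7479 - 0.3142i + 0.2765j - 0.5152k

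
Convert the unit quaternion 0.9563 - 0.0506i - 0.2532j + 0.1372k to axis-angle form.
axis = (-0.1731, -0.866, 0.4692), θ = 34°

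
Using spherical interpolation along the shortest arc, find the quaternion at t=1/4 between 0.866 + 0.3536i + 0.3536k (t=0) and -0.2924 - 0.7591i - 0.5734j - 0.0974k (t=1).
0.7848 + 0.5074i + 0.1675j + 0.314k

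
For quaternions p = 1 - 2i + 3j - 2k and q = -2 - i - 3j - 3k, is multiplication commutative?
No: pq = -1 - 12i - 13j + 10k ≠ -1 + 18i - 5j - 8k = qp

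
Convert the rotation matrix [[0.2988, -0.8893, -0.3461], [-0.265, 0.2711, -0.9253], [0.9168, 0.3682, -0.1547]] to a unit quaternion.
0.5948 + 0.5437i - 0.5308j + 0.2624k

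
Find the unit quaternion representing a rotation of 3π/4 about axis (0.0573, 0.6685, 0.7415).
0.3827 + 0.0529i + 0.6176j + 0.6851k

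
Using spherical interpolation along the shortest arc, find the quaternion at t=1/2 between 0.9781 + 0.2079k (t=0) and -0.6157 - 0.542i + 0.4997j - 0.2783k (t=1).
0.8747 + 0.2975i - 0.2742j + 0.2668k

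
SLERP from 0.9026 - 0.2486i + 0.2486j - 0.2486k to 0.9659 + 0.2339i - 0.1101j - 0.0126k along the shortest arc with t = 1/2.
0.9877 - 0.0078i + 0.0732j - 0.1381k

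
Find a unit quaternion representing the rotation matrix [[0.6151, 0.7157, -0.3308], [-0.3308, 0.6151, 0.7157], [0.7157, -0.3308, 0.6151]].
0.8434 - 0.3102i - 0.3102j - 0.3102k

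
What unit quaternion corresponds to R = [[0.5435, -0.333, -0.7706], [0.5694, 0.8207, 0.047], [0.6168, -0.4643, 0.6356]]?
0.866 - 0.1476i - 0.4005j + 0.2605k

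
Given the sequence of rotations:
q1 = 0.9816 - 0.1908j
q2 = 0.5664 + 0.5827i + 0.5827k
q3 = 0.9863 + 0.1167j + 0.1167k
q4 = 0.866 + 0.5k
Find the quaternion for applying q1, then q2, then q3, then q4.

q2 · q1 = 0.556 + 0.6832i - 0.1081j + 0.4608k
q3 · q2 · q1 = 0.5072 + 0.7402i + 0.038j + 0.4396k
q4 · q3 · q2 · q1 = 0.2194 + 0.622i + 0.403j + 0.6343k
0.2194 + 0.622i + 0.403j + 0.6343k


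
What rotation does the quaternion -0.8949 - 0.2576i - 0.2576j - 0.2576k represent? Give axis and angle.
axis = (-√3/3, -√3/3, -√3/3), θ = 307°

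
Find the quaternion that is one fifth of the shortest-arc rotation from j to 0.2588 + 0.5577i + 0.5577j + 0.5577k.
0.0607 + 0.1307i + 0.9809j + 0.1307k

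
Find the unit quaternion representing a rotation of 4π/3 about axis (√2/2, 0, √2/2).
-0.5 + 0.6124i + 0.6124k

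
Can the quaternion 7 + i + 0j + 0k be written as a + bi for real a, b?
Yes. The quaternion 7 + i has j- and k-coefficients y = z = 0, so it lies in the complex subalgebra spanned by 1 and i.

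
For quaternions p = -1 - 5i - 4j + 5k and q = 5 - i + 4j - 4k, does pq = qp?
No: pq = 26 - 28i - 49j + 5k ≠ 26 - 20i + j + 53k = qp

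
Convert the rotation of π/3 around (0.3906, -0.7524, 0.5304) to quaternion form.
0.866 + 0.1953i - 0.3762j + 0.2652k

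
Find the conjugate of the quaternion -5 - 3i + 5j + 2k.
-5 + 3i - 5j - 2k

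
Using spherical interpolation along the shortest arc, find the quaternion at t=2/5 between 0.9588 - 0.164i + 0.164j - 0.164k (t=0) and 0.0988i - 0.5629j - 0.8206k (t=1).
0.767 - 0.0739i - 0.195j - 0.6068k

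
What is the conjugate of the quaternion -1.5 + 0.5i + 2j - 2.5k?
-1.5 - 0.5i - 2j + 2.5k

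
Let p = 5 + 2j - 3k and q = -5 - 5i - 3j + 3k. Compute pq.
-10 - 28i - 10j + 40k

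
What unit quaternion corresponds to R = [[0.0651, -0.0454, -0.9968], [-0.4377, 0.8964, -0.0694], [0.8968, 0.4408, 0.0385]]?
0.7071 + 0.1804i - 0.6695j - 0.1387k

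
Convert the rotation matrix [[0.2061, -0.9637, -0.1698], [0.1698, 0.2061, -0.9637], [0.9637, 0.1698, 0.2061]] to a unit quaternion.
0.6361 + 0.4455i - 0.4455j + 0.4455k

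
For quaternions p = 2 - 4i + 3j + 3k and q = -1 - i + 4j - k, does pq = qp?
No: pq = -15 - 13i - 2j - 18k ≠ -15 + 17i + 12j + 8k = qp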